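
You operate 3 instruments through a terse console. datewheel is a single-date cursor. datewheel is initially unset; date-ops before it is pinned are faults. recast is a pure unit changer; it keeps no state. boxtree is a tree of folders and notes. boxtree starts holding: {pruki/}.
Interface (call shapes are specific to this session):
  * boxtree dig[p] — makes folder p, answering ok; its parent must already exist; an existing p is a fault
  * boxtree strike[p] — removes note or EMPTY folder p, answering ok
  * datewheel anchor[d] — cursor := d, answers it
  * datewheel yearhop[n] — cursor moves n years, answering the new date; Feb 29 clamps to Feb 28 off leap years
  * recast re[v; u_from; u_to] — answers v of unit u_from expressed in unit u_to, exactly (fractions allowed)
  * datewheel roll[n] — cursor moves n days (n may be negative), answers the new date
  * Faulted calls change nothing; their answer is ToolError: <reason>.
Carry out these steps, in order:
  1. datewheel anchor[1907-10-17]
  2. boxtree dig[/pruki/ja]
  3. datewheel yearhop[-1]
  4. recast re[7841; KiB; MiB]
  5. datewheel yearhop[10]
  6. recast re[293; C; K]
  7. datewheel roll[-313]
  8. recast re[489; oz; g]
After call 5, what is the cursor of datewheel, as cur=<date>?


[in] datewheel anchor d: 1907-10-17
:: 1907-10-17
[in] boxtree dig p: /pruki/ja
:: ok
[in] datewheel yearhop n: -1
:: 1906-10-17
[in] recast re v: 7841 u_from: KiB u_to: MiB
:: 7841/1024
[in] datewheel yearhop n: 10
:: 1916-10-17
[in] recast re v: 293 u_from: C u_to: K
:: 11323/20
[in] datewheel roll n: -313
:: 1915-12-09
[in] recast re v: 489 u_from: oz u_to: g
:: 22180666893/1600000

Answer: cur=1916-10-17


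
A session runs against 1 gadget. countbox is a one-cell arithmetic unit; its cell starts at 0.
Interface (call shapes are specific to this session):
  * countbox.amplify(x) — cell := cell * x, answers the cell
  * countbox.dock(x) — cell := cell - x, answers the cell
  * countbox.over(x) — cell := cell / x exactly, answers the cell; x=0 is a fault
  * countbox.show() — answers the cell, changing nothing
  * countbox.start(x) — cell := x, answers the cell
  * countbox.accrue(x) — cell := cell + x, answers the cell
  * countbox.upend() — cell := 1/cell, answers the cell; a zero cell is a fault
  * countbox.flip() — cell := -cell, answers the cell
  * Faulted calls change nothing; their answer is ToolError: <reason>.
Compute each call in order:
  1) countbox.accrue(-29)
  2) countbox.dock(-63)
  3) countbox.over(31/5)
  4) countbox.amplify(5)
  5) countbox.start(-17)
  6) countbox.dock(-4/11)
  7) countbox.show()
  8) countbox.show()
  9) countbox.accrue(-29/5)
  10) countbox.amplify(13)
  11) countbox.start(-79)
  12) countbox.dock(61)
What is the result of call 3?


Calling accrue(x→-29), — result: -29.
Using dock(x→-63), and observe 34.
I call over(x→31/5), and see 170/31.
Invoking amplify(x→5), — result: 850/31.
Using start(x→-17): -17.
I call dock(x→-4/11), and get -183/11.
Then show, giving -183/11.
Calling show, — result: -183/11.
I call accrue(x→-29/5), giving -1234/55.
Next I call amplify(x→13), and observe -16042/55.
Invoking start(x→-79), which returns -79.
I call dock(x→61), giving -140.

Answer: 170/31


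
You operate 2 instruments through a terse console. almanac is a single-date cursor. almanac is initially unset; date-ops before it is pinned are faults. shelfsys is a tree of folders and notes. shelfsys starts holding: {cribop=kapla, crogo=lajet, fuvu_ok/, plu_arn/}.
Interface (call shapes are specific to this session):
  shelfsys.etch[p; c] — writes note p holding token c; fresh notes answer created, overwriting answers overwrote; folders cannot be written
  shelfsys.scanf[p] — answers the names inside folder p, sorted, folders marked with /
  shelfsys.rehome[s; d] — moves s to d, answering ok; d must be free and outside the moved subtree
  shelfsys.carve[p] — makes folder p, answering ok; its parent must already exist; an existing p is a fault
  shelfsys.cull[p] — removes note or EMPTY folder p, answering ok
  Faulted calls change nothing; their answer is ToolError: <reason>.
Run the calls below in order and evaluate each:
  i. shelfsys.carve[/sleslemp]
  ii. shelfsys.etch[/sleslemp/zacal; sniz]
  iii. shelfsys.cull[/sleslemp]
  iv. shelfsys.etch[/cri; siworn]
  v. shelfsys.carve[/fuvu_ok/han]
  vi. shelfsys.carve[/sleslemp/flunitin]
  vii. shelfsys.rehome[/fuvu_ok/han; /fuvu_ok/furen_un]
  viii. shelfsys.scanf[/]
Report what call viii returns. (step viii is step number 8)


$ shelfsys.carve p→/sleslemp
:: ok
$ shelfsys.etch p→/sleslemp/zacal c→sniz
:: created
$ shelfsys.cull p→/sleslemp
:: ToolError: not empty
$ shelfsys.etch p→/cri c→siworn
:: created
$ shelfsys.carve p→/fuvu_ok/han
:: ok
$ shelfsys.carve p→/sleslemp/flunitin
:: ok
$ shelfsys.rehome s→/fuvu_ok/han d→/fuvu_ok/furen_un
:: ok
$ shelfsys.scanf p→/
:: [cri, cribop, crogo, fuvu_ok/, plu_arn/, sleslemp/]

Answer: [cri, cribop, crogo, fuvu_ok/, plu_arn/, sleslemp/]


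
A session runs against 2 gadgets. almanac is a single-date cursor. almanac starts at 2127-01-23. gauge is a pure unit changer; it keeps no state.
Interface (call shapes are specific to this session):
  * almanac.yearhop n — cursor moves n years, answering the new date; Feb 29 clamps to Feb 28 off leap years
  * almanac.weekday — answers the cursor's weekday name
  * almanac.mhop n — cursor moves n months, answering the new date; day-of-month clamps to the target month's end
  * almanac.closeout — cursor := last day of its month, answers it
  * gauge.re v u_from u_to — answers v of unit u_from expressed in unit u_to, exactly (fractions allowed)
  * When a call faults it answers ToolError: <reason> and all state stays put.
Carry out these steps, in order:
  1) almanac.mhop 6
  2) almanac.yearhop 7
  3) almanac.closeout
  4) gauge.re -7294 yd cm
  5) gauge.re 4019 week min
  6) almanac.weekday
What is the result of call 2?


I try almanac.mhop passing n='6', and see 2127-07-23.
Calling almanac.yearhop passing n='7', and see 2134-07-23.
I run almanac.closeout(), which returns 2134-07-31.
Using gauge.re passing v='-7294', u_from='yd', u_to='cm', which returns -16674084/25.
Invoking gauge.re passing v='4019', u_from='week', u_to='min', and get 40511520.
I use almanac.weekday, giving Saturday.

Answer: 2134-07-23


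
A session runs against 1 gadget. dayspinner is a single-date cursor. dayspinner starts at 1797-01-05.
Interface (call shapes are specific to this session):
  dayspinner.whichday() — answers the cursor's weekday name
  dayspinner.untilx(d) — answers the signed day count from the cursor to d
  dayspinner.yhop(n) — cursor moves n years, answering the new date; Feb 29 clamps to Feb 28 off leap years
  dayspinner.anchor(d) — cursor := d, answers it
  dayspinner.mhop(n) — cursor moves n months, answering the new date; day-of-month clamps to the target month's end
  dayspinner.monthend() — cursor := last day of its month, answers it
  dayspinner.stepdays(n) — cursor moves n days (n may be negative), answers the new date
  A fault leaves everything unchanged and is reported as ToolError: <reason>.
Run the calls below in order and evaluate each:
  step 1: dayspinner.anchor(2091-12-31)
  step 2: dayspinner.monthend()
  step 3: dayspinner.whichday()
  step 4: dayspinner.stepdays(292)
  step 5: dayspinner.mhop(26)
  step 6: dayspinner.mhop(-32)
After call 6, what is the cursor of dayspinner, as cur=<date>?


→ dayspinner.anchor(2091-12-31)
← 2091-12-31
→ dayspinner.monthend()
← 2091-12-31
→ dayspinner.whichday()
← Monday
→ dayspinner.stepdays(292)
← 2092-10-18
→ dayspinner.mhop(26)
← 2094-12-18
→ dayspinner.mhop(-32)
← 2092-04-18

Answer: cur=2092-04-18


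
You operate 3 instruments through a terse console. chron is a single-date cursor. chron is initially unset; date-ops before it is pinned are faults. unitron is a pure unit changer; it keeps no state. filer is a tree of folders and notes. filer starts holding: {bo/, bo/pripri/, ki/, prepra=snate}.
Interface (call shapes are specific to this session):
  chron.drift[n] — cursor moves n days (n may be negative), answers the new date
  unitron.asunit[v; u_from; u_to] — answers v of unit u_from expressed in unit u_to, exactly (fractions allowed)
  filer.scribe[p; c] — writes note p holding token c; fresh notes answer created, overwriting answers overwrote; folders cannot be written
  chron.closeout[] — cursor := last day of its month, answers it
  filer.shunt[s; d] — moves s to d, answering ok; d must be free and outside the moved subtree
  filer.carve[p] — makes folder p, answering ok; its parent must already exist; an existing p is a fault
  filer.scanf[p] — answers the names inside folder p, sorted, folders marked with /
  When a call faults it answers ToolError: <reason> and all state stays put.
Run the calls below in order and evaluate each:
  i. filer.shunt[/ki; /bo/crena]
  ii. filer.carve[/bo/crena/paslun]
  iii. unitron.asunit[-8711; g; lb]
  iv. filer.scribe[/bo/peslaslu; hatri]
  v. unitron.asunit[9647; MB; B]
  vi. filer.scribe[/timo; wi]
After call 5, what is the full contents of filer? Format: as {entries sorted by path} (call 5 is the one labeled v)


Answer: {bo/, bo/crena/, bo/crena/paslun/, bo/peslaslu=hatri, bo/pripri/, prepra=snate}

Derivation:
# 1. shunt(s='/ki', d='/bo/crena') ~> ok
# 2. carve(p='/bo/crena/paslun') ~> ok
# 3. asunit(v='-8711', u_from='g', u_to='lb') ~> -871100000/45359237
# 4. scribe(p='/bo/peslaslu', c='hatri') ~> created
# 5. asunit(v='9647', u_from='MB', u_to='B') ~> 9647000000
# 6. scribe(p='/timo', c='wi') ~> created


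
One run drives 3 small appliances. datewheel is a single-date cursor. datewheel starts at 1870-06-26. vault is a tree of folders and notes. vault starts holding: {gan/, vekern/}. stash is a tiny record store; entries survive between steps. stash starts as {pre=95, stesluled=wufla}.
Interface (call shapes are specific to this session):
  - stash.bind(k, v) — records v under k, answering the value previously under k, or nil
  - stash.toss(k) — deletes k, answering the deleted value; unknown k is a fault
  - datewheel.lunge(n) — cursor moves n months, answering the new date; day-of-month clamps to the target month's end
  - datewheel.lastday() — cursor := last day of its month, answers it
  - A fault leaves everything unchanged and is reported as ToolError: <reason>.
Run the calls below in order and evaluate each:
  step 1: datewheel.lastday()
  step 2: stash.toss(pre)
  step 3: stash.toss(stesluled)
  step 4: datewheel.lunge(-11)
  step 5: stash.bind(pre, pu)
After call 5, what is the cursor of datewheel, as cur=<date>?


Answer: cur=1869-07-30

Derivation:
% lastday
= 1870-06-30
% toss k=pre
= 95
% toss k=stesluled
= wufla
% lunge n=-11
= 1869-07-30
% bind k=pre v=pu
= nil


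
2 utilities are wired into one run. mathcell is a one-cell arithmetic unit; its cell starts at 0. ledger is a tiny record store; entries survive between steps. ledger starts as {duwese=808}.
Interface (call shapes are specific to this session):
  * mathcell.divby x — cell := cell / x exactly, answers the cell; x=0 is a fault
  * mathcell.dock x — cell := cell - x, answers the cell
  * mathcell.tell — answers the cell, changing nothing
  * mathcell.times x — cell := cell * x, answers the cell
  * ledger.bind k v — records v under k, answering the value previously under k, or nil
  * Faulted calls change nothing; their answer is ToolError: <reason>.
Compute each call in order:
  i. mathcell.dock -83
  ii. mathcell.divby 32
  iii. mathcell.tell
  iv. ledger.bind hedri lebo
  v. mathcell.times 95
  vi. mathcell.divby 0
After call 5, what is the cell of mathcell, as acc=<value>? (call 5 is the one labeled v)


# 1. dock(x=-83) : 83
# 2. divby(x=32) : 83/32
# 3. tell() : 83/32
# 4. bind(k=hedri, v=lebo) : nil
# 5. times(x=95) : 7885/32
# 6. divby(x=0) : ToolError: division by zero

Answer: acc=7885/32


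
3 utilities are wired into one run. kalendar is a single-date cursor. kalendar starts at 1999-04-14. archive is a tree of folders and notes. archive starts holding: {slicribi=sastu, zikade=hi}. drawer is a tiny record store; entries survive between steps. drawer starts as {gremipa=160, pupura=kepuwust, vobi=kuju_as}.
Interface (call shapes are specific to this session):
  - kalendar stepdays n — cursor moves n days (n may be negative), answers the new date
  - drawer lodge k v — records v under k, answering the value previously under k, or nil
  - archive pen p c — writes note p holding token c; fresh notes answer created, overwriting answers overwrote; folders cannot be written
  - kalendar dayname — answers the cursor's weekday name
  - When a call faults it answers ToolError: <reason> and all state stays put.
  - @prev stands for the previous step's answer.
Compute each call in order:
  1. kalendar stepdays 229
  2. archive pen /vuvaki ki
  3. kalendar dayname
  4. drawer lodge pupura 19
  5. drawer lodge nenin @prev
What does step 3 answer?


Answer: Monday

Derivation:
Then kalendar stepdays passing n='229', giving 1999-11-29.
I try archive pen passing p='/vuvaki', c='ki', which returns created.
Next I call kalendar dayname, and see Monday.
I invoke drawer lodge passing k='pupura', v='19', and observe kepuwust.
I invoke drawer lodge passing k='nenin', v='@prev', → nil.


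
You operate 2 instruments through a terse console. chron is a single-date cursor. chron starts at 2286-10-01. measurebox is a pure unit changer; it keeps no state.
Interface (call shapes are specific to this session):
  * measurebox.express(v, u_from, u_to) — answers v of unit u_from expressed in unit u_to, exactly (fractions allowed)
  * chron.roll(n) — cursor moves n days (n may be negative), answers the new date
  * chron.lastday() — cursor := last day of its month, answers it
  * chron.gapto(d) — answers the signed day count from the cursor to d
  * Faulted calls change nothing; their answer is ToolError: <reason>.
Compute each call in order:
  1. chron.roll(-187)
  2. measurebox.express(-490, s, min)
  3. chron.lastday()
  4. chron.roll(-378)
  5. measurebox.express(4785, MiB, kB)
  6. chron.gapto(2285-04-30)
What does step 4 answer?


→ chron.roll(-187)
← 2286-03-28
→ measurebox.express(-490, s, min)
← -49/6
→ chron.lastday()
← 2286-03-31
→ chron.roll(-378)
← 2285-03-18
→ measurebox.express(4785, MiB, kB)
← 125435904/25
→ chron.gapto(2285-04-30)
← 43

Answer: 2285-03-18


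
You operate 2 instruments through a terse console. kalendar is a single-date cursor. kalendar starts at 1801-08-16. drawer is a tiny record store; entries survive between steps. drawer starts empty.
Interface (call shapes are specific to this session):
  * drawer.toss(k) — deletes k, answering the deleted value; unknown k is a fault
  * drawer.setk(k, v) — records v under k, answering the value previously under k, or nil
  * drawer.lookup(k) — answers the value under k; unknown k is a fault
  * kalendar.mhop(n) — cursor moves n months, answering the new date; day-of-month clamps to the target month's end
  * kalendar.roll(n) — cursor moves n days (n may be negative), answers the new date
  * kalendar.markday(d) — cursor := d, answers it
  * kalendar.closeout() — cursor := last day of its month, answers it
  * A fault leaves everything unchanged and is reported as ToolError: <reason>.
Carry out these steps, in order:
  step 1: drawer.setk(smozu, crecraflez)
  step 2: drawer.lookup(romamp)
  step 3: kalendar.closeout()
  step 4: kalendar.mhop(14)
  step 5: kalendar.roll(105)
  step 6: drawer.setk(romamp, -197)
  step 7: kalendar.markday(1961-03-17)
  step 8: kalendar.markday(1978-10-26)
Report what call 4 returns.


$ drawer.setk smozu crecraflez
  nil
$ drawer.lookup romamp
  ToolError: no such key romamp
$ kalendar.closeout
  1801-08-31
$ kalendar.mhop 14
  1802-10-31
$ kalendar.roll 105
  1803-02-13
$ drawer.setk romamp -197
  nil
$ kalendar.markday 1961-03-17
  1961-03-17
$ kalendar.markday 1978-10-26
  1978-10-26

Answer: 1802-10-31


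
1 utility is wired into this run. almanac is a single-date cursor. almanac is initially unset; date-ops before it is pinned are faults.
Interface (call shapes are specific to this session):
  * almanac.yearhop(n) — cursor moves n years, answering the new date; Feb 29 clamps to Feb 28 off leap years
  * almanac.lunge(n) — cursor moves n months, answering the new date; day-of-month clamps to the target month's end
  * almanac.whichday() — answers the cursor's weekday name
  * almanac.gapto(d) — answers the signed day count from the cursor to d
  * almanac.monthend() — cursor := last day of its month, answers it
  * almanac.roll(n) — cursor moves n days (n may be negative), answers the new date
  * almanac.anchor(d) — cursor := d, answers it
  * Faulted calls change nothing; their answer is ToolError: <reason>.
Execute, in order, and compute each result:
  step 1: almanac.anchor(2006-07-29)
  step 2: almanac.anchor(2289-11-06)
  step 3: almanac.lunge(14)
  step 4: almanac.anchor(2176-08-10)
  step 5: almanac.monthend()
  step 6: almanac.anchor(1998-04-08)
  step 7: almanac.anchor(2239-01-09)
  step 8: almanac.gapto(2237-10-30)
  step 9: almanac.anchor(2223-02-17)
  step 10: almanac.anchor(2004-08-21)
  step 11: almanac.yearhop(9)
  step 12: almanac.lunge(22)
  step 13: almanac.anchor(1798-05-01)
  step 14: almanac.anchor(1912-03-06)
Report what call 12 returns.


Answer: 2015-06-21

Derivation:
Step: almanac.anchor[d→2006-07-29]
Result: 2006-07-29
Step: almanac.anchor[d→2289-11-06]
Result: 2289-11-06
Step: almanac.lunge[n→14]
Result: 2291-01-06
Step: almanac.anchor[d→2176-08-10]
Result: 2176-08-10
Step: almanac.monthend[]
Result: 2176-08-31
Step: almanac.anchor[d→1998-04-08]
Result: 1998-04-08
Step: almanac.anchor[d→2239-01-09]
Result: 2239-01-09
Step: almanac.gapto[d→2237-10-30]
Result: -436
Step: almanac.anchor[d→2223-02-17]
Result: 2223-02-17
Step: almanac.anchor[d→2004-08-21]
Result: 2004-08-21
Step: almanac.yearhop[n→9]
Result: 2013-08-21
Step: almanac.lunge[n→22]
Result: 2015-06-21
Step: almanac.anchor[d→1798-05-01]
Result: 1798-05-01
Step: almanac.anchor[d→1912-03-06]
Result: 1912-03-06


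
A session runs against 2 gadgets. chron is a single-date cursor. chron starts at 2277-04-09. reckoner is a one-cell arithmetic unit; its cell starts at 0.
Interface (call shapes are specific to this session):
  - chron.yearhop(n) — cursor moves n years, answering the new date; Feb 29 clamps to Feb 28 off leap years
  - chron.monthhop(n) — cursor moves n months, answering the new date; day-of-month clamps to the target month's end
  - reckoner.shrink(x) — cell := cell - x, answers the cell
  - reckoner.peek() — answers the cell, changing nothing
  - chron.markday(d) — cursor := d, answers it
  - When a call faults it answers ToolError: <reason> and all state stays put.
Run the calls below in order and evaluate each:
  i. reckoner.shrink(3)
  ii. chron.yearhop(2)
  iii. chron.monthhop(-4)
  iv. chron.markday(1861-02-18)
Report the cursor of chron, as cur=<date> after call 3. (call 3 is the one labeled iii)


Answer: cur=2278-12-09

Derivation:
I try reckoner.shrink on x→3, and get -3.
I try chron.yearhop on n→2, → 2279-04-09.
Invoking chron.monthhop on n→-4, and observe 2278-12-09.
I try chron.markday on d→1861-02-18, and observe 1861-02-18.


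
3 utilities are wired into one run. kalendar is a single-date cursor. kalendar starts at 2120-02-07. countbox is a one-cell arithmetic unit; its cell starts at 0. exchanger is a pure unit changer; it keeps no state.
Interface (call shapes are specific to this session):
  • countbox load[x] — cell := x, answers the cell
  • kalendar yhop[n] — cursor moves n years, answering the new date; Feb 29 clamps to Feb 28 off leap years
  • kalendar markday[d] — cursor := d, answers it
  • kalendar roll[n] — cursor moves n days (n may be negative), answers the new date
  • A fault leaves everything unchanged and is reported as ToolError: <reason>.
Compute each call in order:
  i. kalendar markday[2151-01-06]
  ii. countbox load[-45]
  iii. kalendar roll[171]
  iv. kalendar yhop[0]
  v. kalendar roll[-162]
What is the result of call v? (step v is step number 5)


Answer: 2151-01-15

Derivation:
Act: kalendar markday[2151-01-06]
Obs: 2151-01-06
Act: countbox load[-45]
Obs: -45
Act: kalendar roll[171]
Obs: 2151-06-26
Act: kalendar yhop[0]
Obs: 2151-06-26
Act: kalendar roll[-162]
Obs: 2151-01-15


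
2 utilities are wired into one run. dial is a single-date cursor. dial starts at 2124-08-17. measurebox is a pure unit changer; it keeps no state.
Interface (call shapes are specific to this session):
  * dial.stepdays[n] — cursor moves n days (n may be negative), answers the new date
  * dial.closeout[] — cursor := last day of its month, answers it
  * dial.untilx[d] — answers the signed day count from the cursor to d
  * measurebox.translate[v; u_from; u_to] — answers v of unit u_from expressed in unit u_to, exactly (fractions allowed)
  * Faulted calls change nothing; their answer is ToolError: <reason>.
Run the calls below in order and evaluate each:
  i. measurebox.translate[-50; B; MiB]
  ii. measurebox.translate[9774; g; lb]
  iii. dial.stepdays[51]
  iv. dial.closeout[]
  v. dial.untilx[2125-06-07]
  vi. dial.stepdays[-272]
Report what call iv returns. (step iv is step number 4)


Next I call translate using v: -50, u_from: B, u_to: MiB, which returns -25/524288.
Then translate using v: 9774, u_from: g, u_to: lb, and see 977400000/45359237.
I try stepdays using n: 51, which returns 2124-10-07.
Using closeout, and observe 2124-10-31.
Using untilx using d: 2125-06-07: 219.
I use stepdays using n: -272, and observe 2124-02-02.

Answer: 2124-10-31


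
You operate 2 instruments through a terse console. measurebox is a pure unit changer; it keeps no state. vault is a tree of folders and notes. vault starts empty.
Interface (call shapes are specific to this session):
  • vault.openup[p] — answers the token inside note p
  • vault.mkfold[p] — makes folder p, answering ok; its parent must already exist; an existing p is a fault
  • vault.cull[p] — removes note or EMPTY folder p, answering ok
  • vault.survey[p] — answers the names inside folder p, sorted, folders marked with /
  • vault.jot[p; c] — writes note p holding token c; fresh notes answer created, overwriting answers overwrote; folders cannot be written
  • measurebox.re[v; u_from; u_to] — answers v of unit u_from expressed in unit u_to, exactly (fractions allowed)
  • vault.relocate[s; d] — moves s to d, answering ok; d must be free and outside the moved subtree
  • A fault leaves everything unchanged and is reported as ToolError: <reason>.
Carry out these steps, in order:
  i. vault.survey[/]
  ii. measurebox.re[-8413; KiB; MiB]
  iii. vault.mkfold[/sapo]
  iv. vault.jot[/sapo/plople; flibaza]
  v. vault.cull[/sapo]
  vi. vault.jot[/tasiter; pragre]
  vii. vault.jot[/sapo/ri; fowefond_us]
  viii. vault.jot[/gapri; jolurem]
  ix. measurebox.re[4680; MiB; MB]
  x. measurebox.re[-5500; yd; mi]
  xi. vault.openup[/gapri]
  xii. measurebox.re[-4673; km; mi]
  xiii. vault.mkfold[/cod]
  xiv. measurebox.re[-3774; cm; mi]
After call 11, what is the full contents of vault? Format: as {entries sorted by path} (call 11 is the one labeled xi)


Answer: {gapri=jolurem, sapo/, sapo/plople=flibaza, sapo/ri=fowefond_us, tasiter=pragre}

Derivation:
$ vault.survey p=/
:: []
$ measurebox.re v=-8413 u_from=KiB u_to=MiB
:: -8413/1024
$ vault.mkfold p=/sapo
:: ok
$ vault.jot p=/sapo/plople c=flibaza
:: created
$ vault.cull p=/sapo
:: ToolError: not empty
$ vault.jot p=/tasiter c=pragre
:: created
$ vault.jot p=/sapo/ri c=fowefond_us
:: created
$ vault.jot p=/gapri c=jolurem
:: created
$ measurebox.re v=4680 u_from=MiB u_to=MB
:: 15335424/3125
$ measurebox.re v=-5500 u_from=yd u_to=mi
:: -25/8
$ vault.openup p=/gapri
:: jolurem
$ measurebox.re v=-4673 u_from=km u_to=mi
:: -73015625/25146
$ vault.mkfold p=/cod
:: ok
$ measurebox.re v=-3774 u_from=cm u_to=mi
:: -3145/134112


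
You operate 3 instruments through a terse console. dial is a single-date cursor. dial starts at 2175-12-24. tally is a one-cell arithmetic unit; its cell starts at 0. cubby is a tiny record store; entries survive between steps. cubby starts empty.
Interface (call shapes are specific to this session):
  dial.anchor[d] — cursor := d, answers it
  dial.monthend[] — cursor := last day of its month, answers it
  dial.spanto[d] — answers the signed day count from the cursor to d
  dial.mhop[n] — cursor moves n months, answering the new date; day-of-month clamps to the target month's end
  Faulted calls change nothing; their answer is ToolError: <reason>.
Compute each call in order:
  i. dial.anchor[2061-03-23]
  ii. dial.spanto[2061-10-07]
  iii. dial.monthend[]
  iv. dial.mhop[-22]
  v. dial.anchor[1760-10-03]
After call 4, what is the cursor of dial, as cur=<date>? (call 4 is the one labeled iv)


Step: dial.anchor[d: 2061-03-23]
Result: 2061-03-23
Step: dial.spanto[d: 2061-10-07]
Result: 198
Step: dial.monthend[]
Result: 2061-03-31
Step: dial.mhop[n: -22]
Result: 2059-05-31
Step: dial.anchor[d: 1760-10-03]
Result: 1760-10-03

Answer: cur=2059-05-31


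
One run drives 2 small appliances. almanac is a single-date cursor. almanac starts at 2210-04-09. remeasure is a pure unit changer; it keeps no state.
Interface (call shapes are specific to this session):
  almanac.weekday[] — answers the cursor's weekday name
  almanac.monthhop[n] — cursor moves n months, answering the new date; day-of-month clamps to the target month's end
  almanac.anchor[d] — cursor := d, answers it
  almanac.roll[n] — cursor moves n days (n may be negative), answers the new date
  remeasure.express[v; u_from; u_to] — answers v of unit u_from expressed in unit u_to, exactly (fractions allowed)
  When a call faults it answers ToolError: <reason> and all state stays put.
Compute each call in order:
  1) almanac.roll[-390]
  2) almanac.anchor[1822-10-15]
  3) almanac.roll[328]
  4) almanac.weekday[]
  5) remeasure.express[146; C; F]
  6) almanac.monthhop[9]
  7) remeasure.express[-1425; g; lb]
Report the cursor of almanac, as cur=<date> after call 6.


-> almanac.roll(n→-390)
<- 2209-03-15
-> almanac.anchor(d→1822-10-15)
<- 1822-10-15
-> almanac.roll(n→328)
<- 1823-09-08
-> almanac.weekday()
<- Monday
-> remeasure.express(v→146, u_from→C, u_to→F)
<- 1474/5
-> almanac.monthhop(n→9)
<- 1824-06-08
-> remeasure.express(v→-1425, u_from→g, u_to→lb)
<- -142500000/45359237

Answer: cur=1824-06-08


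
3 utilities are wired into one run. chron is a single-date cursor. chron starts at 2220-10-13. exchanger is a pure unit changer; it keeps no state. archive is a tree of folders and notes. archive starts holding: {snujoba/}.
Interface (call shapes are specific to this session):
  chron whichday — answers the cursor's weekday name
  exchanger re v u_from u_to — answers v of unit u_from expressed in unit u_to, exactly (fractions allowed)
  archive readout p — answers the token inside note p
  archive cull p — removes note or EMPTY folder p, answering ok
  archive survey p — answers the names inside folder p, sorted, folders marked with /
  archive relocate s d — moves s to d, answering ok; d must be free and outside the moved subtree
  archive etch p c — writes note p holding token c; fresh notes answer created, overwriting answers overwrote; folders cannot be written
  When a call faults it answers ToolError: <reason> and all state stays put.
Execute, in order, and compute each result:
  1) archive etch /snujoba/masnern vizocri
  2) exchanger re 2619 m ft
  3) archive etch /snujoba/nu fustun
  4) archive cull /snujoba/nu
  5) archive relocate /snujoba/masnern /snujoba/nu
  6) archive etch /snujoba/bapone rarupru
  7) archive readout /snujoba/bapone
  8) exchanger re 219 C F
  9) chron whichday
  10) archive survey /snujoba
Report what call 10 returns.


>> archive etch(p='/snujoba/masnern', c='vizocri')
<< created
>> exchanger re(v='2619', u_from='m', u_to='ft')
<< 1091250/127
>> archive etch(p='/snujoba/nu', c='fustun')
<< created
>> archive cull(p='/snujoba/nu')
<< ok
>> archive relocate(s='/snujoba/masnern', d='/snujoba/nu')
<< ok
>> archive etch(p='/snujoba/bapone', c='rarupru')
<< created
>> archive readout(p='/snujoba/bapone')
<< rarupru
>> exchanger re(v='219', u_from='C', u_to='F')
<< 2131/5
>> chron whichday()
<< Friday
>> archive survey(p='/snujoba')
<< [bapone, nu]

Answer: [bapone, nu]


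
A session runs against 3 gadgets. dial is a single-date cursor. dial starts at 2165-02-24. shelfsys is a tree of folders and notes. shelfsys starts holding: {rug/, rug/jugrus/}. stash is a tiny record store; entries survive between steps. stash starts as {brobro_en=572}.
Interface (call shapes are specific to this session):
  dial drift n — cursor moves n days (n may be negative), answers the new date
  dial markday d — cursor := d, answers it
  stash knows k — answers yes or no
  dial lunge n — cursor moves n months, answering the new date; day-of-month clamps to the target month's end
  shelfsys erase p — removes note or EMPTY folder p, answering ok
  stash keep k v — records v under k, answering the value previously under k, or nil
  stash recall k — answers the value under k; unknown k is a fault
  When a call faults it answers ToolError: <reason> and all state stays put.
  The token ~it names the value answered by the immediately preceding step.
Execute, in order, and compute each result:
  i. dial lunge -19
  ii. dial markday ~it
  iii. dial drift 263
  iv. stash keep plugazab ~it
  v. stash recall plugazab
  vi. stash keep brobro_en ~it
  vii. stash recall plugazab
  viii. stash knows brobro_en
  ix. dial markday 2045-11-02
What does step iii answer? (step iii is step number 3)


[in] dial lunge n→-19
[out] 2163-07-24
[in] dial markday d→~it
[out] 2163-07-24
[in] dial drift n→263
[out] 2164-04-12
[in] stash keep k→plugazab v→~it
[out] nil
[in] stash recall k→plugazab
[out] 2164-04-12
[in] stash keep k→brobro_en v→~it
[out] 572
[in] stash recall k→plugazab
[out] 2164-04-12
[in] stash knows k→brobro_en
[out] yes
[in] dial markday d→2045-11-02
[out] 2045-11-02

Answer: 2164-04-12


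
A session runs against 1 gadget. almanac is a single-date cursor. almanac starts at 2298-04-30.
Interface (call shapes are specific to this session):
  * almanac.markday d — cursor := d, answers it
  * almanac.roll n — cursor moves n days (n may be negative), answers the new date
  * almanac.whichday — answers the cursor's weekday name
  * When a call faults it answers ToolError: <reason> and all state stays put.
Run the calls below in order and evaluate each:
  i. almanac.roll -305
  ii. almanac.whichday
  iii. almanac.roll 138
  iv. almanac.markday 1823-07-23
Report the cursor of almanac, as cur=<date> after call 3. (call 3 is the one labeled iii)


Answer: cur=2297-11-14

Derivation:
;; 1. roll(-305) => 2297-06-29
;; 2. whichday() => Tuesday
;; 3. roll(138) => 2297-11-14
;; 4. markday(1823-07-23) => 1823-07-23


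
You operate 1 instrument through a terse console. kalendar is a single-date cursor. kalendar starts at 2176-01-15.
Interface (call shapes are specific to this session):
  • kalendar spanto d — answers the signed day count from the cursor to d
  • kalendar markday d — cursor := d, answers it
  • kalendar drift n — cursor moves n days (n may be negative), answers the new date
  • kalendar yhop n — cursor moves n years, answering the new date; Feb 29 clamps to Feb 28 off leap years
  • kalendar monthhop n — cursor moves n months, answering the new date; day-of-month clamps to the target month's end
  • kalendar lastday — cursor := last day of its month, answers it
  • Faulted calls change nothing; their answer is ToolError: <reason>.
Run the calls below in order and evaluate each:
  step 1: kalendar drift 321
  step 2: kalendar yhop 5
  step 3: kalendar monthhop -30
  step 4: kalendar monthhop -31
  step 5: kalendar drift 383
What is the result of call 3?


Answer: 2179-06-01

Derivation:
→ kalendar drift(n→321)
← 2176-12-01
→ kalendar yhop(n→5)
← 2181-12-01
→ kalendar monthhop(n→-30)
← 2179-06-01
→ kalendar monthhop(n→-31)
← 2176-11-01
→ kalendar drift(n→383)
← 2177-11-19


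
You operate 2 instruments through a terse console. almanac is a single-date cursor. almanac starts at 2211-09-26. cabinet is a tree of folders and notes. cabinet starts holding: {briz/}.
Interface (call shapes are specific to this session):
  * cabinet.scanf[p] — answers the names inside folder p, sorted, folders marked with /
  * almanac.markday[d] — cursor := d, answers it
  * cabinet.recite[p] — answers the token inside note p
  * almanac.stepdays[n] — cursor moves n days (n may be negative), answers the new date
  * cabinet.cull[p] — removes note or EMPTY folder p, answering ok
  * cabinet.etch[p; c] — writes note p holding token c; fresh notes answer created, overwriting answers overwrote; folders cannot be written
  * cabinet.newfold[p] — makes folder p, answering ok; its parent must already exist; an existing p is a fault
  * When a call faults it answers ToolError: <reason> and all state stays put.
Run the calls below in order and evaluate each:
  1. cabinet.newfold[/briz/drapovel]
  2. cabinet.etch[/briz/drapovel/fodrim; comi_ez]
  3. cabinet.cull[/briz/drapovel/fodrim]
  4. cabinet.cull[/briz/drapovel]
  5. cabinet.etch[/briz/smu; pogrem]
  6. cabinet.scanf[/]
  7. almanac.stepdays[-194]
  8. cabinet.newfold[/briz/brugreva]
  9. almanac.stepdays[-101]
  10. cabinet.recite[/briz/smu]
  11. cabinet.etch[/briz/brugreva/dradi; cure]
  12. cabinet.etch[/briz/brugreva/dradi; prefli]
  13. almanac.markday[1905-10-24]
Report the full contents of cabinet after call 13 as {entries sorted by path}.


>> cabinet.newfold(p→/briz/drapovel)
<< ok
>> cabinet.etch(p→/briz/drapovel/fodrim, c→comi_ez)
<< created
>> cabinet.cull(p→/briz/drapovel/fodrim)
<< ok
>> cabinet.cull(p→/briz/drapovel)
<< ok
>> cabinet.etch(p→/briz/smu, c→pogrem)
<< created
>> cabinet.scanf(p→/)
<< [briz/]
>> almanac.stepdays(n→-194)
<< 2211-03-16
>> cabinet.newfold(p→/briz/brugreva)
<< ok
>> almanac.stepdays(n→-101)
<< 2210-12-05
>> cabinet.recite(p→/briz/smu)
<< pogrem
>> cabinet.etch(p→/briz/brugreva/dradi, c→cure)
<< created
>> cabinet.etch(p→/briz/brugreva/dradi, c→prefli)
<< overwrote
>> almanac.markday(d→1905-10-24)
<< 1905-10-24

Answer: {briz/, briz/brugreva/, briz/brugreva/dradi=prefli, briz/smu=pogrem}


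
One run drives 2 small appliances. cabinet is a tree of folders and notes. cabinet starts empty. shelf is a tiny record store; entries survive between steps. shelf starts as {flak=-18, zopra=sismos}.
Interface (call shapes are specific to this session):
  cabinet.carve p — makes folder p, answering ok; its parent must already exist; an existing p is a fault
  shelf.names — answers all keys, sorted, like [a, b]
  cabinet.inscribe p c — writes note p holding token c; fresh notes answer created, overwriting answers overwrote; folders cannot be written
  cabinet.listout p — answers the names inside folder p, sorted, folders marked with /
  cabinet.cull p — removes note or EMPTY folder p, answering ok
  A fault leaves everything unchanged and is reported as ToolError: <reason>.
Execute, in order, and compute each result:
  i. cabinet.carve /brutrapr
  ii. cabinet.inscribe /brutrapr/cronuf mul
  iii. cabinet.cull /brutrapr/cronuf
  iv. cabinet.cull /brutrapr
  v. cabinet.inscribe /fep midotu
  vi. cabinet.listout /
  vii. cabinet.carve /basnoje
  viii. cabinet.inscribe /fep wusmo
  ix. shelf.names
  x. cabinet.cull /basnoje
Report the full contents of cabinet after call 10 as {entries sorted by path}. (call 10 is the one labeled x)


Answer: {fep=wusmo}

Derivation:
·→ cabinet.carve(/brutrapr)
·← ok
·→ cabinet.inscribe(/brutrapr/cronuf, mul)
·← created
·→ cabinet.cull(/brutrapr/cronuf)
·← ok
·→ cabinet.cull(/brutrapr)
·← ok
·→ cabinet.inscribe(/fep, midotu)
·← created
·→ cabinet.listout(/)
·← [fep]
·→ cabinet.carve(/basnoje)
·← ok
·→ cabinet.inscribe(/fep, wusmo)
·← overwrote
·→ shelf.names()
·← [flak, zopra]
·→ cabinet.cull(/basnoje)
·← ok


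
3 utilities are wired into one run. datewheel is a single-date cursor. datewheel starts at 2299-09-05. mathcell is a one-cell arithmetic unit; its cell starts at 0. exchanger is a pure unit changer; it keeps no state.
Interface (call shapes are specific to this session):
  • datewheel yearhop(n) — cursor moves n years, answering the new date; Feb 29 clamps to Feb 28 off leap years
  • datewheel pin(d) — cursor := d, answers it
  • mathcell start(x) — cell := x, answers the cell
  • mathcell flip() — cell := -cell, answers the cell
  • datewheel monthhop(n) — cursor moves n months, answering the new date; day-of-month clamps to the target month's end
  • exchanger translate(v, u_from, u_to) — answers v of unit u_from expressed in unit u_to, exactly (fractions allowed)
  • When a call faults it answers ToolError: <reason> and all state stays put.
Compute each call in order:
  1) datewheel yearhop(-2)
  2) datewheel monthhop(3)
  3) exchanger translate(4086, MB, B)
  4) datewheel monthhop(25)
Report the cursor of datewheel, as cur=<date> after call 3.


% datewheel yearhop(n=-2) == 2297-09-05
% datewheel monthhop(n=3) == 2297-12-05
% exchanger translate(v=4086, u_from=MB, u_to=B) == 4086000000
% datewheel monthhop(n=25) == 2300-01-05

Answer: cur=2297-12-05


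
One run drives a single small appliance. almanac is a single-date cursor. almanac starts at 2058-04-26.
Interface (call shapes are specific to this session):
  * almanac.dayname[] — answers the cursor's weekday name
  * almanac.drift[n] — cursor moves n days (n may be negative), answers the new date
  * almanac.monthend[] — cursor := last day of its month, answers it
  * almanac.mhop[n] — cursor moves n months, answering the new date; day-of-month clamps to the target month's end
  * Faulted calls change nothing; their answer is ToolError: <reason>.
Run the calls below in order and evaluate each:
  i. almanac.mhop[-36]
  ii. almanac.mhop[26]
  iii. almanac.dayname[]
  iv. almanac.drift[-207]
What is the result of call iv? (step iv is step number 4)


$ almanac.mhop n: -36
  2055-04-26
$ almanac.mhop n: 26
  2057-06-26
$ almanac.dayname
  Tuesday
$ almanac.drift n: -207
  2056-12-01

Answer: 2056-12-01


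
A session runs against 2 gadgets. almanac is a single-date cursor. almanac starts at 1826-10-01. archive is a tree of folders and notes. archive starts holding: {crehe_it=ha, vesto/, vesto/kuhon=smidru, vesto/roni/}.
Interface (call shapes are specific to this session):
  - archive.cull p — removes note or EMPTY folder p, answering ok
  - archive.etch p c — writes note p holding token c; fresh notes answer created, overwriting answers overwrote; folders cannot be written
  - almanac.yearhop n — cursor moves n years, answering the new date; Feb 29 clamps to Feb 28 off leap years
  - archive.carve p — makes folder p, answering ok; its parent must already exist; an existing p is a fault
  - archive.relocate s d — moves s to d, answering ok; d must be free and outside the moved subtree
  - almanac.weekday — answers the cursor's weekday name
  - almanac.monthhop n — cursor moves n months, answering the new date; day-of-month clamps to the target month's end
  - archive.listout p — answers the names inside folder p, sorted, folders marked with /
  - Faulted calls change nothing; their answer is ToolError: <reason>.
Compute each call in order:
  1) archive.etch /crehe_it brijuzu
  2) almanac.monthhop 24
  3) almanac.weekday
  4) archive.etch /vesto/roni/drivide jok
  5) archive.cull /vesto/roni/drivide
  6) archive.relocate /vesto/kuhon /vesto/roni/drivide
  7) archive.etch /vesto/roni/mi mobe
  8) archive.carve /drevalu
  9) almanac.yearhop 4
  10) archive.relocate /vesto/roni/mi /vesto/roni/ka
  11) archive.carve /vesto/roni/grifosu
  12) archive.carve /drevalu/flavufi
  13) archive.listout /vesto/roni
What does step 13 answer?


Answer: [drivide, grifosu/, ka]

Derivation:
% archive.etch p: /crehe_it c: brijuzu
  overwrote
% almanac.monthhop n: 24
  1828-10-01
% almanac.weekday
  Wednesday
% archive.etch p: /vesto/roni/drivide c: jok
  created
% archive.cull p: /vesto/roni/drivide
  ok
% archive.relocate s: /vesto/kuhon d: /vesto/roni/drivide
  ok
% archive.etch p: /vesto/roni/mi c: mobe
  created
% archive.carve p: /drevalu
  ok
% almanac.yearhop n: 4
  1832-10-01
% archive.relocate s: /vesto/roni/mi d: /vesto/roni/ka
  ok
% archive.carve p: /vesto/roni/grifosu
  ok
% archive.carve p: /drevalu/flavufi
  ok
% archive.listout p: /vesto/roni
  [drivide, grifosu/, ka]
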